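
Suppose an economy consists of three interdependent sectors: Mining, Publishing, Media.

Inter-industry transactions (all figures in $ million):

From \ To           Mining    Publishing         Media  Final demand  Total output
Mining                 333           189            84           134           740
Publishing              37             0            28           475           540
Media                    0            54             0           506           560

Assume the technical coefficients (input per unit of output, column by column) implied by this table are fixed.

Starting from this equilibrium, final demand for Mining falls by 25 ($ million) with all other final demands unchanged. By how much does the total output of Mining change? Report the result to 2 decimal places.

Technical coefficients a_ij = z_ij / X_j:
  a_11 = 333/740 = 0.45, a_21 = 37/740 = 0.05, a_31 = 0/740 = 0.00
  a_12 = 189/540 = 0.35, a_22 = 0/540 = 0.00, a_32 = 54/540 = 0.10
  a_13 = 84/560 = 0.15, a_23 = 28/560 = 0.05, a_33 = 0/560 = 0.00
I − A =
  [   0.55    -0.35    -0.15]
  [  -0.05     1.00    -0.05]
  [   0.00    -0.10     1.00]
Cofactors of I−A, C_ij = (−1)^(i+j)·(minor ij) (rows/columns in the sector order above):
  C_11 = (1.00)(1.00) − (-0.05)(-0.10) = 0.9950
  C_12 = −[(-0.05)(1.00) − (-0.05)(0.00)] = 0.0500
  C_13 = (-0.05)(-0.10) − (1.00)(0.00) = 0.0050
  C_21 = −[(-0.35)(1.00) − (-0.15)(-0.10)] = 0.3650
  C_22 = (0.55)(1.00) − (-0.15)(0.00) = 0.5500
  C_23 = −[(0.55)(-0.10) − (-0.35)(0.00)] = 0.0550
  C_31 = (-0.35)(-0.05) − (-0.15)(1.00) = 0.1675
  C_32 = −[(0.55)(-0.05) − (-0.15)(-0.05)] = 0.0350
  C_33 = (0.55)(1.00) − (-0.35)(-0.05) = 0.5325
det(I−A) = Σ_j (I−A)_1j·C_1j = (0.55)(0.9950) + (-0.35)(0.0500) + (-0.15)(0.0050) = 0.5290
adj(I−A) = Cᵀ =
  [ 0.9950   0.3650   0.1675]
  [ 0.0500   0.5500   0.0350]
  [ 0.0050   0.0550   0.5325]
(I − A)⁻¹ = adj(I−A) / det(I−A) ≈
  [   1.8809     0.6900     0.3166]
  [   0.0945     1.0397     0.0662]
  [   0.0095     0.1040     1.0066]
Δx = (I − A)⁻¹ Δd with Δd having -25 in the Mining component and 0 elsewhere.
So Δx_1 = L_11 · (-25), where L_11 = adj(I−A)_11 / det(I−A) = 0.9950 / 0.5290.
Δx_1 = 0.9950 × (-25) / 0.5290 = -24.875 / 0.5290 ≈ -47.02.

Δx_1 = -47.02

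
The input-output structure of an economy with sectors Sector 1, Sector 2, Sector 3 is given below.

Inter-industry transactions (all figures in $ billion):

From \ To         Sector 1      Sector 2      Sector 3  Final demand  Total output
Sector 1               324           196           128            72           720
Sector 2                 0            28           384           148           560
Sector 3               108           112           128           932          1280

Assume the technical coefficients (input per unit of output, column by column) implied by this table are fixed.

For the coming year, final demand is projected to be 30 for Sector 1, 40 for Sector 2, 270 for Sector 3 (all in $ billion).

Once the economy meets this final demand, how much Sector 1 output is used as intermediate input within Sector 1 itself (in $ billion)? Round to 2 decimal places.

Technical coefficients a_ij = z_ij / X_j:
  a_11 = 324/720 = 0.45, a_21 = 0/720 = 0.00, a_31 = 108/720 = 0.15
  a_12 = 196/560 = 0.35, a_22 = 28/560 = 0.05, a_32 = 112/560 = 0.20
  a_13 = 128/1280 = 0.10, a_23 = 384/1280 = 0.30, a_33 = 128/1280 = 0.10
I − A =
  [   0.55    -0.35    -0.10]
  [   0.00     0.95    -0.30]
  [  -0.15    -0.20     0.90]
Cofactors of I−A, C_ij = (−1)^(i+j)·(minor ij) (rows/columns in the sector order above):
  C_11 = (0.95)(0.90) − (-0.30)(-0.20) = 0.7950
  C_12 = −[(0.00)(0.90) − (-0.30)(-0.15)] = 0.0450
  C_13 = (0.00)(-0.20) − (0.95)(-0.15) = 0.1425
  C_21 = −[(-0.35)(0.90) − (-0.10)(-0.20)] = 0.3350
  C_22 = (0.55)(0.90) − (-0.10)(-0.15) = 0.4800
  C_23 = −[(0.55)(-0.20) − (-0.35)(-0.15)] = 0.1625
  C_31 = (-0.35)(-0.30) − (-0.10)(0.95) = 0.2000
  C_32 = −[(0.55)(-0.30) − (-0.10)(0.00)] = 0.1650
  C_33 = (0.55)(0.95) − (-0.35)(0.00) = 0.5225
det(I−A) = Σ_j (I−A)_1j·C_1j = (0.55)(0.7950) + (-0.35)(0.0450) + (-0.10)(0.1425) = 0.40725
adj(I−A) = Cᵀ =
  [ 0.7950   0.3350   0.2000]
  [ 0.0450   0.4800   0.1650]
  [ 0.1425   0.1625   0.5225]
(I − A)⁻¹ = adj(I−A) / det(I−A) ≈
  [   1.9521     0.8226     0.4911]
  [   0.1105     1.1786     0.4052]
  [   0.3499     0.3990     1.2830]
First solve x = (I − A)⁻¹ d = adj(I−A)·d / det(I−A); in particular x_1 = (0.7950·30 + 0.3350·40 + 0.2000·270) / 0.40725 = 91.25 / 0.40725 ≈ 224.0638.
Intermediate flow from 1 to 1: z_11 = a_11 · x_1 = 0.45 × 91.25 / 0.40725 = 41.0625 / 0.40725 ≈ 100.83.

z_11 = 100.83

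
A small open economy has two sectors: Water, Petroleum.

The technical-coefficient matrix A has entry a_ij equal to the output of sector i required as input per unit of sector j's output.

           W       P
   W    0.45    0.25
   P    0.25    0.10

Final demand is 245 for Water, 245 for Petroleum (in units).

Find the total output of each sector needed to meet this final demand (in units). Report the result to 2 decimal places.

I − A =
  [   0.55    -0.25]
  [  -0.25     0.90]
det(I−A) = (0.55)(0.90) − (-0.25)(-0.25) = 0.4325
adj(I−A) = [[0.90, 0.25], [0.25, 0.55]]
(I − A)⁻¹ = adj(I−A) / det(I−A) ≈
  [   2.0809     0.5780]
  [   0.5780     1.2717]
x = (I − A)⁻¹ d = adj(I−A)·d / det(I−A), with det(I−A) = 0.4325:
  x_W = (0.90·245 + 0.25·245) / 0.4325 = 281.75 / 0.4325 ≈ 651.45
  x_P = (0.25·245 + 0.55·245) / 0.4325 = 196.00 / 0.4325 ≈ 453.18

x_W = 651.45, x_P = 453.18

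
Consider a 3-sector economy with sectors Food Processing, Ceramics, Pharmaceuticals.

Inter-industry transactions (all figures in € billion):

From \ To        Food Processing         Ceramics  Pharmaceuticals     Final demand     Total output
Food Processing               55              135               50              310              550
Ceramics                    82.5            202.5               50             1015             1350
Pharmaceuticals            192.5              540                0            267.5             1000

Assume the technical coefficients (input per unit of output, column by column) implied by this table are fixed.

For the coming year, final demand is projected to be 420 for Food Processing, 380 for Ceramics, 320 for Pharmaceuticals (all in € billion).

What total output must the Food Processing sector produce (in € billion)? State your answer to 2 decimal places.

Technical coefficients a_ij = z_ij / X_j:
  a_11 = 55/550 = 0.10, a_21 = 82.5/550 = 0.15, a_31 = 192.5/550 = 0.35
  a_12 = 135/1350 = 0.10, a_22 = 202.5/1350 = 0.15, a_32 = 540/1350 = 0.40
  a_13 = 50/1000 = 0.05, a_23 = 50/1000 = 0.05, a_33 = 0/1000 = 0.00
I − A =
  [   0.90    -0.10    -0.05]
  [  -0.15     0.85    -0.05]
  [  -0.35    -0.40     1.00]
Cofactors of I−A, C_ij = (−1)^(i+j)·(minor ij) (rows/columns in the sector order above):
  C_11 = (0.85)(1.00) − (-0.05)(-0.40) = 0.8300
  C_12 = −[(-0.15)(1.00) − (-0.05)(-0.35)] = 0.1675
  C_13 = (-0.15)(-0.40) − (0.85)(-0.35) = 0.3575
  C_21 = −[(-0.10)(1.00) − (-0.05)(-0.40)] = 0.1200
  C_22 = (0.90)(1.00) − (-0.05)(-0.35) = 0.8825
  C_23 = −[(0.90)(-0.40) − (-0.10)(-0.35)] = 0.3950
  C_31 = (-0.10)(-0.05) − (-0.05)(0.85) = 0.0475
  C_32 = −[(0.90)(-0.05) − (-0.05)(-0.15)] = 0.0525
  C_33 = (0.90)(0.85) − (-0.10)(-0.15) = 0.7500
det(I−A) = Σ_j (I−A)_1j·C_1j = (0.90)(0.8300) + (-0.10)(0.1675) + (-0.05)(0.3575) = 0.712375
adj(I−A) = Cᵀ =
  [ 0.8300   0.1200   0.0475]
  [ 0.1675   0.8825   0.0525]
  [ 0.3575   0.3950   0.7500]
(I − A)⁻¹ = adj(I−A) / det(I−A) ≈
  [   1.1651     0.1685     0.0667]
  [   0.2351     1.2388     0.0737]
  [   0.5018     0.5545     1.0528]
x = (I − A)⁻¹ d = adj(I−A)·d / det(I−A), with det(I−A) = 0.712375:
  x_1 = (0.8300·420 + 0.1200·380 + 0.0475·320) / 0.712375 = 409.40 / 0.712375 ≈ 574.70
  x_2 = (0.1675·420 + 0.8825·380 + 0.0525·320) / 0.712375 = 422.50 / 0.712375 ≈ 593.09
  x_3 = (0.3575·420 + 0.3950·380 + 0.7500·320) / 0.712375 = 540.25 / 0.712375 ≈ 758.38

x_1 = 574.70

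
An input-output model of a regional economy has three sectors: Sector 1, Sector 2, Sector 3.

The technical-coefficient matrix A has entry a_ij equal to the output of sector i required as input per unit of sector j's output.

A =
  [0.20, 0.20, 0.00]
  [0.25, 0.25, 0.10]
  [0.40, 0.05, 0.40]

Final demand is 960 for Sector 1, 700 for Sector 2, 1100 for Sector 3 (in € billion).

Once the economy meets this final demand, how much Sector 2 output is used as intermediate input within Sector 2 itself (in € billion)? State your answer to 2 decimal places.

I − A =
  [   0.80    -0.20     0.00]
  [  -0.25     0.75    -0.10]
  [  -0.40    -0.05     0.60]
Cofactors of I−A, C_ij = (−1)^(i+j)·(minor ij) (rows/columns in the sector order above):
  C_11 = (0.75)(0.60) − (-0.10)(-0.05) = 0.4450
  C_12 = −[(-0.25)(0.60) − (-0.10)(-0.40)] = 0.1900
  C_13 = (-0.25)(-0.05) − (0.75)(-0.40) = 0.3125
  C_21 = −[(-0.20)(0.60) − (0.00)(-0.05)] = 0.1200
  C_22 = (0.80)(0.60) − (0.00)(-0.40) = 0.4800
  C_23 = −[(0.80)(-0.05) − (-0.20)(-0.40)] = 0.1200
  C_31 = (-0.20)(-0.10) − (0.00)(0.75) = 0.0200
  C_32 = −[(0.80)(-0.10) − (0.00)(-0.25)] = 0.0800
  C_33 = (0.80)(0.75) − (-0.20)(-0.25) = 0.5500
det(I−A) = Σ_j (I−A)_1j·C_1j = (0.80)(0.4450) + (-0.20)(0.1900) + (0.00)(0.3125) = 0.3180
adj(I−A) = Cᵀ =
  [ 0.4450   0.1200   0.0200]
  [ 0.1900   0.4800   0.0800]
  [ 0.3125   0.1200   0.5500]
(I − A)⁻¹ = adj(I−A) / det(I−A) ≈
  [   1.3994     0.3774     0.0629]
  [   0.5975     1.5094     0.2516]
  [   0.9827     0.3774     1.7296]
First solve x = (I − A)⁻¹ d = adj(I−A)·d / det(I−A); in particular x_2 = (0.1900·960 + 0.4800·700 + 0.0800·1100) / 0.3180 = 606.40 / 0.3180 ≈ 1906.9182.
Intermediate flow from 2 to 2: z_22 = a_22 · x_2 = 0.25 × 606.40 / 0.3180 = 151.60 / 0.3180 ≈ 476.73.

z_22 = 476.73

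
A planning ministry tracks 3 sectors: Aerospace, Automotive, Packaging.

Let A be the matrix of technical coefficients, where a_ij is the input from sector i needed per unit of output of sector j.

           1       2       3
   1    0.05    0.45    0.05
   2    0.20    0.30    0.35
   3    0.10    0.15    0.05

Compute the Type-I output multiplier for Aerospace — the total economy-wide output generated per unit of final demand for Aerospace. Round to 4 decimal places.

m_1 = 1.9711

I − A =
  [   0.95    -0.45    -0.05]
  [  -0.20     0.70    -0.35]
  [  -0.10    -0.15     0.95]
Cofactors of I−A, C_ij = (−1)^(i+j)·(minor ij) (rows/columns in the sector order above):
  C_11 = (0.70)(0.95) − (-0.35)(-0.15) = 0.6125
  C_12 = −[(-0.20)(0.95) − (-0.35)(-0.10)] = 0.2250
  C_13 = (-0.20)(-0.15) − (0.70)(-0.10) = 0.1000
  C_21 = −[(-0.45)(0.95) − (-0.05)(-0.15)] = 0.4350
  C_22 = (0.95)(0.95) − (-0.05)(-0.10) = 0.8975
  C_23 = −[(0.95)(-0.15) − (-0.45)(-0.10)] = 0.1875
  C_31 = (-0.45)(-0.35) − (-0.05)(0.70) = 0.1925
  C_32 = −[(0.95)(-0.35) − (-0.05)(-0.20)] = 0.3425
  C_33 = (0.95)(0.70) − (-0.45)(-0.20) = 0.5750
det(I−A) = Σ_j (I−A)_1j·C_1j = (0.95)(0.6125) + (-0.45)(0.2250) + (-0.05)(0.1000) = 0.475625
adj(I−A) = Cᵀ =
  [ 0.6125   0.4350   0.1925]
  [ 0.2250   0.8975   0.3425]
  [ 0.1000   0.1875   0.5750]
(I − A)⁻¹ = adj(I−A) / det(I−A) ≈
  [   1.28778     0.91459     0.40473]
  [   0.47306     1.88699     0.72011]
  [   0.21025     0.39422     1.20894]
The output multiplier for sector j is the column-j sum of the Leontief inverse (I − A)⁻¹ = adj(I−A) / det(I−A).
Column 1 of adj(I−A): (0.6125, 0.2250, 0.1000); det(I−A) = 0.475625.
m_1 = (0.6125 + 0.2250 + 0.1000) / 0.475625 = 0.9375 / 0.475625 ≈ 1.9711.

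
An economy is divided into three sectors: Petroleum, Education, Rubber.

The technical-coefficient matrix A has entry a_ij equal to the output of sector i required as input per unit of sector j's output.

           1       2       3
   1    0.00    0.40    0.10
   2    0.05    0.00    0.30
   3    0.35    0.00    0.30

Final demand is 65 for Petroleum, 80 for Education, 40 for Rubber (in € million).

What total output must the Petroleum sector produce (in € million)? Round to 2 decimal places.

x_1 = 125.94

I − A =
  [   1.00    -0.40    -0.10]
  [  -0.05     1.00    -0.30]
  [  -0.35     0.00     0.70]
Cofactors of I−A, C_ij = (−1)^(i+j)·(minor ij) (rows/columns in the sector order above):
  C_11 = (1.00)(0.70) − (-0.30)(0.00) = 0.7000
  C_12 = −[(-0.05)(0.70) − (-0.30)(-0.35)] = 0.1400
  C_13 = (-0.05)(0.00) − (1.00)(-0.35) = 0.3500
  C_21 = −[(-0.40)(0.70) − (-0.10)(0.00)] = 0.2800
  C_22 = (1.00)(0.70) − (-0.10)(-0.35) = 0.6650
  C_23 = −[(1.00)(0.00) − (-0.40)(-0.35)] = 0.1400
  C_31 = (-0.40)(-0.30) − (-0.10)(1.00) = 0.2200
  C_32 = −[(1.00)(-0.30) − (-0.10)(-0.05)] = 0.3050
  C_33 = (1.00)(1.00) − (-0.40)(-0.05) = 0.9800
det(I−A) = Σ_j (I−A)_1j·C_1j = (1.00)(0.7000) + (-0.40)(0.1400) + (-0.10)(0.3500) = 0.6090
adj(I−A) = Cᵀ =
  [ 0.7000   0.2800   0.2200]
  [ 0.1400   0.6650   0.3050]
  [ 0.3500   0.1400   0.9800]
(I − A)⁻¹ = adj(I−A) / det(I−A) ≈
  [   1.1494     0.4598     0.3612]
  [   0.2299     1.0920     0.5008]
  [   0.5747     0.2299     1.6092]
x = (I − A)⁻¹ d = adj(I−A)·d / det(I−A), with det(I−A) = 0.6090:
  x_1 = (0.7000·65 + 0.2800·80 + 0.2200·40) / 0.6090 = 76.70 / 0.6090 ≈ 125.94
  x_2 = (0.1400·65 + 0.6650·80 + 0.3050·40) / 0.6090 = 74.50 / 0.6090 ≈ 122.33
  x_3 = (0.3500·65 + 0.1400·80 + 0.9800·40) / 0.6090 = 73.15 / 0.6090 ≈ 120.11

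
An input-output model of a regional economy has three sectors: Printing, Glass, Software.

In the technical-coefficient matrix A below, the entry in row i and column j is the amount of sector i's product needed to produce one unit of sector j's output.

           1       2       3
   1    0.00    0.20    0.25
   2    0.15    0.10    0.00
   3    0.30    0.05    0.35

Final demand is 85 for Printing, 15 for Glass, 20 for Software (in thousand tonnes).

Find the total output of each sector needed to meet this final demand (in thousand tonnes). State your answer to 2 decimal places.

I − A =
  [   1.00    -0.20    -0.25]
  [  -0.15     0.90     0.00]
  [  -0.30    -0.05     0.65]
Cofactors of I−A, C_ij = (−1)^(i+j)·(minor ij) (rows/columns in the sector order above):
  C_11 = (0.90)(0.65) − (0.00)(-0.05) = 0.5850
  C_12 = −[(-0.15)(0.65) − (0.00)(-0.30)] = 0.0975
  C_13 = (-0.15)(-0.05) − (0.90)(-0.30) = 0.2775
  C_21 = −[(-0.20)(0.65) − (-0.25)(-0.05)] = 0.1425
  C_22 = (1.00)(0.65) − (-0.25)(-0.30) = 0.5750
  C_23 = −[(1.00)(-0.05) − (-0.20)(-0.30)] = 0.1100
  C_31 = (-0.20)(0.00) − (-0.25)(0.90) = 0.2250
  C_32 = −[(1.00)(0.00) − (-0.25)(-0.15)] = 0.0375
  C_33 = (1.00)(0.90) − (-0.20)(-0.15) = 0.8700
det(I−A) = Σ_j (I−A)_1j·C_1j = (1.00)(0.5850) + (-0.20)(0.0975) + (-0.25)(0.2775) = 0.496125
adj(I−A) = Cᵀ =
  [ 0.5850   0.1425   0.2250]
  [ 0.0975   0.5750   0.0375]
  [ 0.2775   0.1100   0.8700]
(I − A)⁻¹ = adj(I−A) / det(I−A) ≈
  [   1.1791     0.2872     0.4535]
  [   0.1965     1.1590     0.0756]
  [   0.5593     0.2217     1.7536]
x = (I − A)⁻¹ d = adj(I−A)·d / det(I−A), with det(I−A) = 0.496125:
  x_1 = (0.5850·85 + 0.1425·15 + 0.2250·20) / 0.496125 = 56.3625 / 0.496125 ≈ 113.61
  x_2 = (0.0975·85 + 0.5750·15 + 0.0375·20) / 0.496125 = 17.6625 / 0.496125 ≈ 35.60
  x_3 = (0.2775·85 + 0.1100·15 + 0.8700·20) / 0.496125 = 42.6375 / 0.496125 ≈ 85.94

x_1 = 113.61, x_2 = 35.60, x_3 = 85.94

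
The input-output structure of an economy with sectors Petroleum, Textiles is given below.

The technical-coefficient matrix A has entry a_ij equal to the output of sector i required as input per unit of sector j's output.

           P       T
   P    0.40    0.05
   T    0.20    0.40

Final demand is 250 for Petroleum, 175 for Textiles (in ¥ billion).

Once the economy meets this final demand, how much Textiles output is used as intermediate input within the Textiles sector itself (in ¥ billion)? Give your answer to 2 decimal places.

I − A =
  [   0.60    -0.05]
  [  -0.20     0.60]
det(I−A) = (0.60)(0.60) − (-0.05)(-0.20) = 0.3500
adj(I−A) = [[0.60, 0.05], [0.20, 0.60]]
(I − A)⁻¹ = adj(I−A) / det(I−A) ≈
  [   1.7143     0.1429]
  [   0.5714     1.7143]
First solve x = (I − A)⁻¹ d = adj(I−A)·d / det(I−A); in particular x_T = (0.20·250 + 0.60·175) / 0.3500 = 155.00 / 0.3500 ≈ 442.8571.
Intermediate flow from T to T: z_TT = a_TT · x_T = 0.40 × 155.00 / 0.3500 = 62.00 / 0.3500 ≈ 177.14.

z_TT = 177.14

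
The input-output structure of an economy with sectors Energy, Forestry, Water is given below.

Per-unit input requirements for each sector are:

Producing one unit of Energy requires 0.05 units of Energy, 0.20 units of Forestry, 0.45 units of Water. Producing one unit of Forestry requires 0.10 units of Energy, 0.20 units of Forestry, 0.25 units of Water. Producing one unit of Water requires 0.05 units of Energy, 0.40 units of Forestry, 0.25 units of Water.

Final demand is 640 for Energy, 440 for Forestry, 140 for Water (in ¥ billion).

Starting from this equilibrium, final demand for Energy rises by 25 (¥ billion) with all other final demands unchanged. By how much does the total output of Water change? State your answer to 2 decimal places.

I − A =
  [   0.95    -0.10    -0.05]
  [  -0.20     0.80    -0.40]
  [  -0.45    -0.25     0.75]
Cofactors of I−A, C_ij = (−1)^(i+j)·(minor ij) (rows/columns in the sector order above):
  C_11 = (0.80)(0.75) − (-0.40)(-0.25) = 0.5000
  C_12 = −[(-0.20)(0.75) − (-0.40)(-0.45)] = 0.3300
  C_13 = (-0.20)(-0.25) − (0.80)(-0.45) = 0.4100
  C_21 = −[(-0.10)(0.75) − (-0.05)(-0.25)] = 0.0875
  C_22 = (0.95)(0.75) − (-0.05)(-0.45) = 0.6900
  C_23 = −[(0.95)(-0.25) − (-0.10)(-0.45)] = 0.2825
  C_31 = (-0.10)(-0.40) − (-0.05)(0.80) = 0.0800
  C_32 = −[(0.95)(-0.40) − (-0.05)(-0.20)] = 0.3900
  C_33 = (0.95)(0.80) − (-0.10)(-0.20) = 0.7400
det(I−A) = Σ_j (I−A)_1j·C_1j = (0.95)(0.5000) + (-0.10)(0.3300) + (-0.05)(0.4100) = 0.4215
adj(I−A) = Cᵀ =
  [ 0.5000   0.0875   0.0800]
  [ 0.3300   0.6900   0.3900]
  [ 0.4100   0.2825   0.7400]
(I − A)⁻¹ = adj(I−A) / det(I−A) ≈
  [   1.1862     0.2076     0.1898]
  [   0.7829     1.6370     0.9253]
  [   0.9727     0.6702     1.7556]
Δx = (I − A)⁻¹ Δd with Δd having +25 in the Energy component and 0 elsewhere.
So Δx_3 = L_31 · (+25), where L_31 = adj(I−A)_31 / det(I−A) = 0.4100 / 0.4215.
Δx_3 = 0.4100 × (+25) / 0.4215 = 10.25 / 0.4215 ≈ 24.32.

Δx_3 = 24.32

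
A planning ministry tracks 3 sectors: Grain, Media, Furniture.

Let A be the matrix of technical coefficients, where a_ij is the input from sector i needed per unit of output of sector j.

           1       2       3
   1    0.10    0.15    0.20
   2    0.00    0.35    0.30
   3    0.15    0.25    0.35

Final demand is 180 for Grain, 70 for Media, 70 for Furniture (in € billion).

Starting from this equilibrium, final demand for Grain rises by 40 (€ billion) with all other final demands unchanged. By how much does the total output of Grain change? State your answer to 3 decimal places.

I − A =
  [   0.90    -0.15    -0.20]
  [   0.00     0.65    -0.30]
  [  -0.15    -0.25     0.65]
Cofactors of I−A, C_ij = (−1)^(i+j)·(minor ij) (rows/columns in the sector order above):
  C_11 = (0.65)(0.65) − (-0.30)(-0.25) = 0.3475
  C_12 = −[(0.00)(0.65) − (-0.30)(-0.15)] = 0.0450
  C_13 = (0.00)(-0.25) − (0.65)(-0.15) = 0.0975
  C_21 = −[(-0.15)(0.65) − (-0.20)(-0.25)] = 0.1475
  C_22 = (0.90)(0.65) − (-0.20)(-0.15) = 0.5550
  C_23 = −[(0.90)(-0.25) − (-0.15)(-0.15)] = 0.2475
  C_31 = (-0.15)(-0.30) − (-0.20)(0.65) = 0.1750
  C_32 = −[(0.90)(-0.30) − (-0.20)(0.00)] = 0.2700
  C_33 = (0.90)(0.65) − (-0.15)(0.00) = 0.5850
det(I−A) = Σ_j (I−A)_1j·C_1j = (0.90)(0.3475) + (-0.15)(0.0450) + (-0.20)(0.0975) = 0.2865
adj(I−A) = Cᵀ =
  [ 0.3475   0.1475   0.1750]
  [ 0.0450   0.5550   0.2700]
  [ 0.0975   0.2475   0.5850]
(I − A)⁻¹ = adj(I−A) / det(I−A) ≈
  [   1.2129     0.5148     0.6108]
  [   0.1571     1.9372     0.9424]
  [   0.3403     0.8639     2.0419]
Δx = (I − A)⁻¹ Δd with Δd having +40 in the Grain component and 0 elsewhere.
So Δx_1 = L_11 · (+40), where L_11 = adj(I−A)_11 / det(I−A) = 0.3475 / 0.2865.
Δx_1 = 0.3475 × (+40) / 0.2865 = 13.90 / 0.2865 ≈ 48.517.

Δx_1 = 48.517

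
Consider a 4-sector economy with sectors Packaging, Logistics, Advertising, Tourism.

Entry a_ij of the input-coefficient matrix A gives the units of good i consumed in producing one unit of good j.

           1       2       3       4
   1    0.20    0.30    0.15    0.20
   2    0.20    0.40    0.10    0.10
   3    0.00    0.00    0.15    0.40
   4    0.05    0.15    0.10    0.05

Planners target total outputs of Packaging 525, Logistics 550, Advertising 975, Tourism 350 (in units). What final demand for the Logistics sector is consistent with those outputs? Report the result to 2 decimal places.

I − A =
  [   0.80    -0.30    -0.15    -0.20]
  [  -0.20     0.60    -0.10    -0.10]
  [   0.00     0.00     0.85    -0.40]
  [  -0.05    -0.15    -0.10     0.95]
d = (I − A) x:
  d_1 = (+0.80)·525 + (-0.30)·550 + (-0.15)·975 + (-0.20)·350 = 38.75
  d_2 = (-0.20)·525 + (+0.60)·550 + (-0.10)·975 + (-0.10)·350 = 92.50
  d_3 = (+0.00)·525 + (+0.00)·550 + (+0.85)·975 + (-0.40)·350 = 688.75
  d_4 = (-0.05)·525 + (-0.15)·550 + (-0.10)·975 + (+0.95)·350 = 126.25

d_2 = 92.50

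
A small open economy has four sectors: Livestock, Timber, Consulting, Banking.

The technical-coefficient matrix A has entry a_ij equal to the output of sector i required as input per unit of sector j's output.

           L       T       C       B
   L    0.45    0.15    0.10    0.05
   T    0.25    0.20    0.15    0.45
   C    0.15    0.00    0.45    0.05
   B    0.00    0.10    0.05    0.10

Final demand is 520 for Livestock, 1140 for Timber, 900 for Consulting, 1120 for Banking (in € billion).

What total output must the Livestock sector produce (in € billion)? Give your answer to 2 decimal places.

I − A =
  [   0.55    -0.15    -0.10    -0.05]
  [  -0.25     0.80    -0.15    -0.45]
  [  -0.15     0.00     0.55    -0.05]
  [   0.00    -0.10    -0.05     0.90]
Compute the cofactors C_ij = (−1)^(i+j)·(3×3 minor ij) of I−A; the adjugate is their transpose:
adj(I−A) = Cᵀ =
  [ 0.368500   0.077125   0.093875   0.064250]
  [ 0.146750   0.257000   0.109750   0.142750]
  [ 0.102500   0.023750   0.336250   0.036250]
  [ 0.022000   0.029875   0.030875   0.206000]
det(I−A) = Σ_j (I−A)_1j·C_1j = (0.55)(0.368500) + (-0.15)(0.146750) + (-0.10)(0.102500) + (-0.05)(0.022000) = 0.1693125
(I − A)⁻¹ = adj(I−A) / det(I−A) ≈
  [   2.1764     0.4555     0.5544     0.3795]
  [   0.8667     1.5179     0.6482     0.8431]
  [   0.6054     0.1403     1.9860     0.2141]
  [   0.1299     0.1764     0.1824     1.2167]
x = (I − A)⁻¹ d = adj(I−A)·d / det(I−A), with det(I−A) = 0.1693125:
  x_L = (0.368500·520 + 0.077125·1140 + 0.093875·900 + 0.064250·1120) / 0.1693125 = 435.99 / 0.1693125 ≈ 2575.06
  x_T = (0.146750·520 + 0.257000·1140 + 0.109750·900 + 0.142750·1120) / 0.1693125 = 627.945 / 0.1693125 ≈ 3708.79
  x_C = (0.102500·520 + 0.023750·1140 + 0.336250·900 + 0.036250·1120) / 0.1693125 = 423.60 / 0.1693125 ≈ 2501.88
  x_B = (0.022000·520 + 0.029875·1140 + 0.030875·900 + 0.206000·1120) / 0.1693125 = 304.005 / 0.1693125 ≈ 1795.53

x_L = 2575.06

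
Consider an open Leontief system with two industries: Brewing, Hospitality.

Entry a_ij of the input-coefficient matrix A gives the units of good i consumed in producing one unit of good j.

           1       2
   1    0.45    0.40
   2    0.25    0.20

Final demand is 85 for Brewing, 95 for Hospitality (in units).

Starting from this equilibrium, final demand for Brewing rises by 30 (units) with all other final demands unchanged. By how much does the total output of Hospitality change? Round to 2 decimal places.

Δx_2 = 22.06

I − A =
  [   0.55    -0.40]
  [  -0.25     0.80]
det(I−A) = (0.55)(0.80) − (-0.40)(-0.25) = 0.3400
adj(I−A) = [[0.80, 0.40], [0.25, 0.55]]
(I − A)⁻¹ = adj(I−A) / det(I−A) ≈
  [   2.3529     1.1765]
  [   0.7353     1.6176]
Δx = (I − A)⁻¹ Δd with Δd having +30 in the Brewing component and 0 elsewhere.
So Δx_2 = L_21 · (+30), where L_21 = adj(I−A)_21 / det(I−A) = 0.25 / 0.3400.
Δx_2 = 0.25 × (+30) / 0.3400 = 7.50 / 0.3400 ≈ 22.06.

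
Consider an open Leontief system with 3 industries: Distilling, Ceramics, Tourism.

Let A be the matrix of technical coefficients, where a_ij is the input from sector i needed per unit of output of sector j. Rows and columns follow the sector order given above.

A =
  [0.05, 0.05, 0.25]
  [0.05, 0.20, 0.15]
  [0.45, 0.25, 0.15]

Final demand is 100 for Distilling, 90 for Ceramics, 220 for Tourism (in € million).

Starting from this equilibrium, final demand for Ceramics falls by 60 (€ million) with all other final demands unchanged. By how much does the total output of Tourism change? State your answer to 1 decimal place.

I − A =
  [   0.95    -0.05    -0.25]
  [  -0.05     0.80    -0.15]
  [  -0.45    -0.25     0.85]
Cofactors of I−A, C_ij = (−1)^(i+j)·(minor ij) (rows/columns in the sector order above):
  C_11 = (0.80)(0.85) − (-0.15)(-0.25) = 0.6425
  C_12 = −[(-0.05)(0.85) − (-0.15)(-0.45)] = 0.1100
  C_13 = (-0.05)(-0.25) − (0.80)(-0.45) = 0.3725
  C_21 = −[(-0.05)(0.85) − (-0.25)(-0.25)] = 0.1050
  C_22 = (0.95)(0.85) − (-0.25)(-0.45) = 0.6950
  C_23 = −[(0.95)(-0.25) − (-0.05)(-0.45)] = 0.2600
  C_31 = (-0.05)(-0.15) − (-0.25)(0.80) = 0.2075
  C_32 = −[(0.95)(-0.15) − (-0.25)(-0.05)] = 0.1550
  C_33 = (0.95)(0.80) − (-0.05)(-0.05) = 0.7575
det(I−A) = Σ_j (I−A)_1j·C_1j = (0.95)(0.6425) + (-0.05)(0.1100) + (-0.25)(0.3725) = 0.51175
adj(I−A) = Cᵀ =
  [ 0.6425   0.1050   0.2075]
  [ 0.1100   0.6950   0.1550]
  [ 0.3725   0.2600   0.7575]
(I − A)⁻¹ = adj(I−A) / det(I−A) ≈
  [   1.2555     0.2052     0.4055]
  [   0.2149     1.3581     0.3029]
  [   0.7279     0.5081     1.4802]
Δx = (I − A)⁻¹ Δd with Δd having -60 in the Ceramics component and 0 elsewhere.
So Δx_3 = L_32 · (-60), where L_32 = adj(I−A)_32 / det(I−A) = 0.2600 / 0.51175.
Δx_3 = 0.2600 × (-60) / 0.51175 = -15.60 / 0.51175 ≈ -30.5.

Δx_3 = -30.5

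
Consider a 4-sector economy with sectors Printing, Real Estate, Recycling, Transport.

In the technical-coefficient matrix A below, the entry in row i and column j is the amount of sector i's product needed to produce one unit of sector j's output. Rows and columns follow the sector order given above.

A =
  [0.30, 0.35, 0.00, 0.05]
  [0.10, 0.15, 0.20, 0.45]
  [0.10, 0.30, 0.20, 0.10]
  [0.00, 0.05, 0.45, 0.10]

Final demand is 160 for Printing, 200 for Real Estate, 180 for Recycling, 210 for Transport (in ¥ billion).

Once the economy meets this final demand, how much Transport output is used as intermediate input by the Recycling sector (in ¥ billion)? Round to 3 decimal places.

z_43 = 310.612

I − A =
  [   0.70    -0.35     0.00    -0.05]
  [  -0.10     0.85    -0.20    -0.45]
  [  -0.10    -0.30     0.80    -0.10]
  [   0.00    -0.05    -0.45     0.90]
Compute the cofactors C_ij = (−1)^(i+j)·(3×3 minor ij) of I−A; the adjugate is their transpose:
adj(I−A) = Cᵀ =
  [ 0.44000   0.24500   0.15350   0.16400]
  [ 0.10575   0.47025   0.27000   0.27100]
  [ 0.10175   0.22425   0.48800   0.17200]
  [ 0.05675   0.13825   0.25900   0.39900]
det(I−A) = Σ_j (I−A)_1j·C_1j = (0.70)(0.44000) + (-0.35)(0.10575) + (0.00)(0.10175) + (-0.05)(0.05675) = 0.26815
(I − A)⁻¹ = adj(I−A) / det(I−A) ≈
  [   1.6409     0.9137     0.5724     0.6116]
  [   0.3944     1.7537     1.0069     1.0106]
  [   0.3795     0.8363     1.8199     0.6414]
  [   0.2116     0.5156     0.9659     1.4880]
First solve x = (I − A)⁻¹ d = adj(I−A)·d / det(I−A); in particular x_3 = (0.10175·160 + 0.22425·200 + 0.48800·180 + 0.17200·210) / 0.26815 = 185.09 / 0.26815 ≈ 690.24800.
Intermediate flow from 4 to 3: z_43 = a_43 · x_3 = 0.45 × 185.09 / 0.26815 = 83.2905 / 0.26815 ≈ 310.612.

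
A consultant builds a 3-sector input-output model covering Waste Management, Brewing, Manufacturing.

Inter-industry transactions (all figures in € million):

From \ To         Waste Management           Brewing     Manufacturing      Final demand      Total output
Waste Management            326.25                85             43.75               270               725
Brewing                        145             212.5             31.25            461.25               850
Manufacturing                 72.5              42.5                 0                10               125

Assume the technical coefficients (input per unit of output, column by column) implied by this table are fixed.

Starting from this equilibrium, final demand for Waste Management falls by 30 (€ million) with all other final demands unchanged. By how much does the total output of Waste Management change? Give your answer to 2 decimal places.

Technical coefficients a_ij = z_ij / X_j:
  a_WW = 326.25/725 = 0.45, a_BW = 145/725 = 0.20, a_MW = 72.5/725 = 0.10
  a_WB = 85/850 = 0.10, a_BB = 212.5/850 = 0.25, a_MB = 42.5/850 = 0.05
  a_WM = 43.75/125 = 0.35, a_BM = 31.25/125 = 0.25, a_MM = 0/125 = 0.00
I − A =
  [   0.55    -0.10    -0.35]
  [  -0.20     0.75    -0.25]
  [  -0.10    -0.05     1.00]
Cofactors of I−A, C_ij = (−1)^(i+j)·(minor ij) (rows/columns in the sector order above):
  C_11 = (0.75)(1.00) − (-0.25)(-0.05) = 0.7375
  C_12 = −[(-0.20)(1.00) − (-0.25)(-0.10)] = 0.2250
  C_13 = (-0.20)(-0.05) − (0.75)(-0.10) = 0.0850
  C_21 = −[(-0.10)(1.00) − (-0.35)(-0.05)] = 0.1175
  C_22 = (0.55)(1.00) − (-0.35)(-0.10) = 0.5150
  C_23 = −[(0.55)(-0.05) − (-0.10)(-0.10)] = 0.0375
  C_31 = (-0.10)(-0.25) − (-0.35)(0.75) = 0.2875
  C_32 = −[(0.55)(-0.25) − (-0.35)(-0.20)] = 0.2075
  C_33 = (0.55)(0.75) − (-0.10)(-0.20) = 0.3925
det(I−A) = Σ_j (I−A)_1j·C_1j = (0.55)(0.7375) + (-0.10)(0.2250) + (-0.35)(0.0850) = 0.353375
adj(I−A) = Cᵀ =
  [ 0.7375   0.1175   0.2875]
  [ 0.2250   0.5150   0.2075]
  [ 0.0850   0.0375   0.3925]
(I − A)⁻¹ = adj(I−A) / det(I−A) ≈
  [   2.0870     0.3325     0.8136]
  [   0.6367     1.4574     0.5872]
  [   0.2405     0.1061     1.1107]
Δx = (I − A)⁻¹ Δd with Δd having -30 in the Waste Management component and 0 elsewhere.
So Δx_W = L_WW · (-30), where L_WW = adj(I−A)_WW / det(I−A) = 0.7375 / 0.353375.
Δx_W = 0.7375 × (-30) / 0.353375 = -22.125 / 0.353375 ≈ -62.61.

Δx_W = -62.61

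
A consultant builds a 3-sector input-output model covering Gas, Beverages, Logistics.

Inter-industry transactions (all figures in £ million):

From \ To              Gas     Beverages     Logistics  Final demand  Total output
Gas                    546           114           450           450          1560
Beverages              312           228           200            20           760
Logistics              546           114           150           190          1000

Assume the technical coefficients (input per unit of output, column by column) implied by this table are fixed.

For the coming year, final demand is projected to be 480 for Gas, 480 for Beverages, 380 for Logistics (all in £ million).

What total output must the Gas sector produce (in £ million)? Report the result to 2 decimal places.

x_G = 2389.88

Technical coefficients a_ij = z_ij / X_j:
  a_GG = 546/1560 = 0.35, a_BG = 312/1560 = 0.20, a_LG = 546/1560 = 0.35
  a_GB = 114/760 = 0.15, a_BB = 228/760 = 0.30, a_LB = 114/760 = 0.15
  a_GL = 450/1000 = 0.45, a_BL = 200/1000 = 0.20, a_LL = 150/1000 = 0.15
I − A =
  [   0.65    -0.15    -0.45]
  [  -0.20     0.70    -0.20]
  [  -0.35    -0.15     0.85]
Cofactors of I−A, C_ij = (−1)^(i+j)·(minor ij) (rows/columns in the sector order above):
  C_11 = (0.70)(0.85) − (-0.20)(-0.15) = 0.5650
  C_12 = −[(-0.20)(0.85) − (-0.20)(-0.35)] = 0.2400
  C_13 = (-0.20)(-0.15) − (0.70)(-0.35) = 0.2750
  C_21 = −[(-0.15)(0.85) − (-0.45)(-0.15)] = 0.1950
  C_22 = (0.65)(0.85) − (-0.45)(-0.35) = 0.3950
  C_23 = −[(0.65)(-0.15) − (-0.15)(-0.35)] = 0.1500
  C_31 = (-0.15)(-0.20) − (-0.45)(0.70) = 0.3450
  C_32 = −[(0.65)(-0.20) − (-0.45)(-0.20)] = 0.2200
  C_33 = (0.65)(0.70) − (-0.15)(-0.20) = 0.4250
det(I−A) = Σ_j (I−A)_1j·C_1j = (0.65)(0.5650) + (-0.15)(0.2400) + (-0.45)(0.2750) = 0.2075
adj(I−A) = Cᵀ =
  [ 0.5650   0.1950   0.3450]
  [ 0.2400   0.3950   0.2200]
  [ 0.2750   0.1500   0.4250]
(I − A)⁻¹ = adj(I−A) / det(I−A) ≈
  [   2.7229     0.9398     1.6627]
  [   1.1566     1.9036     1.0602]
  [   1.3253     0.7229     2.0482]
x = (I − A)⁻¹ d = adj(I−A)·d / det(I−A), with det(I−A) = 0.2075:
  x_G = (0.5650·480 + 0.1950·480 + 0.3450·380) / 0.2075 = 495.90 / 0.2075 ≈ 2389.88
  x_B = (0.2400·480 + 0.3950·480 + 0.2200·380) / 0.2075 = 388.40 / 0.2075 ≈ 1871.81
  x_L = (0.2750·480 + 0.1500·480 + 0.4250·380) / 0.2075 = 365.50 / 0.2075 ≈ 1761.45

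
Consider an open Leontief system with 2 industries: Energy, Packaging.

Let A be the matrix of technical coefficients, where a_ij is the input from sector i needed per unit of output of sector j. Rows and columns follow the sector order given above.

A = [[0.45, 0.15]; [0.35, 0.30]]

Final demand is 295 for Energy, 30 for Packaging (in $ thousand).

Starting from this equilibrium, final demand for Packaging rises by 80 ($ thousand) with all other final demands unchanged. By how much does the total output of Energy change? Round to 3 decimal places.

Δx_E = 36.090

I − A =
  [   0.55    -0.15]
  [  -0.35     0.70]
det(I−A) = (0.55)(0.70) − (-0.15)(-0.35) = 0.3325
adj(I−A) = [[0.70, 0.15], [0.35, 0.55]]
(I − A)⁻¹ = adj(I−A) / det(I−A) ≈
  [   2.1053     0.4511]
  [   1.0526     1.6541]
Δx = (I − A)⁻¹ Δd with Δd having +80 in the Packaging component and 0 elsewhere.
So Δx_E = L_EP · (+80), where L_EP = adj(I−A)_EP / det(I−A) = 0.15 / 0.3325.
Δx_E = 0.15 × (+80) / 0.3325 = 12.00 / 0.3325 ≈ 36.090.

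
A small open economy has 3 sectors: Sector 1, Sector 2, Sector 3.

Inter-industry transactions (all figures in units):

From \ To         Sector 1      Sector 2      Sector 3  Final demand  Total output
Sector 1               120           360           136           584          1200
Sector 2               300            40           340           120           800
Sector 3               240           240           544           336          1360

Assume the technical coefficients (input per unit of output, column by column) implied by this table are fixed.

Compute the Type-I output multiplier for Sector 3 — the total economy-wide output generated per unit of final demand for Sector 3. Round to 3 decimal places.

m_3 = 3.647

Technical coefficients a_ij = z_ij / X_j:
  a_11 = 120/1200 = 0.10, a_21 = 300/1200 = 0.25, a_31 = 240/1200 = 0.20
  a_12 = 360/800 = 0.45, a_22 = 40/800 = 0.05, a_32 = 240/800 = 0.30
  a_13 = 136/1360 = 0.10, a_23 = 340/1360 = 0.25, a_33 = 544/1360 = 0.40
I − A =
  [   0.90    -0.45    -0.10]
  [  -0.25     0.95    -0.25]
  [  -0.20    -0.30     0.60]
Cofactors of I−A, C_ij = (−1)^(i+j)·(minor ij) (rows/columns in the sector order above):
  C_11 = (0.95)(0.60) − (-0.25)(-0.30) = 0.4950
  C_12 = −[(-0.25)(0.60) − (-0.25)(-0.20)] = 0.2000
  C_13 = (-0.25)(-0.30) − (0.95)(-0.20) = 0.2650
  C_21 = −[(-0.45)(0.60) − (-0.10)(-0.30)] = 0.3000
  C_22 = (0.90)(0.60) − (-0.10)(-0.20) = 0.5200
  C_23 = −[(0.90)(-0.30) − (-0.45)(-0.20)] = 0.3600
  C_31 = (-0.45)(-0.25) − (-0.10)(0.95) = 0.2075
  C_32 = −[(0.90)(-0.25) − (-0.10)(-0.25)] = 0.2500
  C_33 = (0.90)(0.95) − (-0.45)(-0.25) = 0.7425
det(I−A) = Σ_j (I−A)_1j·C_1j = (0.90)(0.4950) + (-0.45)(0.2000) + (-0.10)(0.2650) = 0.3290
adj(I−A) = Cᵀ =
  [ 0.4950   0.3000   0.2075]
  [ 0.2000   0.5200   0.2500]
  [ 0.2650   0.3600   0.7425]
(I − A)⁻¹ = adj(I−A) / det(I−A) ≈
  [   1.5046     0.9119     0.6307]
  [   0.6079     1.5805     0.7599]
  [   0.8055     1.0942     2.2568]
The output multiplier for sector j is the column-j sum of the Leontief inverse (I − A)⁻¹ = adj(I−A) / det(I−A).
Column 3 of adj(I−A): (0.2075, 0.2500, 0.7425); det(I−A) = 0.3290.
m_3 = (0.2075 + 0.2500 + 0.7425) / 0.3290 = 1.20 / 0.3290 ≈ 3.647.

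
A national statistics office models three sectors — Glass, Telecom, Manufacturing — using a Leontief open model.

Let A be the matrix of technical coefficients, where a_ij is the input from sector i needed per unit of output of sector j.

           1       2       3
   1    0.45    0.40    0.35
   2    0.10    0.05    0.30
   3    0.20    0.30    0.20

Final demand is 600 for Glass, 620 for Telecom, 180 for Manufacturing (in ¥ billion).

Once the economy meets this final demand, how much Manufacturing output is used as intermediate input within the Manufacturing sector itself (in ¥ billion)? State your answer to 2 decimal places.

z_33 = 314.86

I − A =
  [   0.55    -0.40    -0.35]
  [  -0.10     0.95    -0.30]
  [  -0.20    -0.30     0.80]
Cofactors of I−A, C_ij = (−1)^(i+j)·(minor ij) (rows/columns in the sector order above):
  C_11 = (0.95)(0.80) − (-0.30)(-0.30) = 0.6700
  C_12 = −[(-0.10)(0.80) − (-0.30)(-0.20)] = 0.1400
  C_13 = (-0.10)(-0.30) − (0.95)(-0.20) = 0.2200
  C_21 = −[(-0.40)(0.80) − (-0.35)(-0.30)] = 0.4250
  C_22 = (0.55)(0.80) − (-0.35)(-0.20) = 0.3700
  C_23 = −[(0.55)(-0.30) − (-0.40)(-0.20)] = 0.2450
  C_31 = (-0.40)(-0.30) − (-0.35)(0.95) = 0.4525
  C_32 = −[(0.55)(-0.30) − (-0.35)(-0.10)] = 0.2000
  C_33 = (0.55)(0.95) − (-0.40)(-0.10) = 0.4825
det(I−A) = Σ_j (I−A)_1j·C_1j = (0.55)(0.6700) + (-0.40)(0.1400) + (-0.35)(0.2200) = 0.2355
adj(I−A) = Cᵀ =
  [ 0.6700   0.4250   0.4525]
  [ 0.1400   0.3700   0.2000]
  [ 0.2200   0.2450   0.4825]
(I − A)⁻¹ = adj(I−A) / det(I−A) ≈
  [   2.8450     1.8047     1.9214]
  [   0.5945     1.5711     0.8493]
  [   0.9342     1.0403     2.0488]
First solve x = (I − A)⁻¹ d = adj(I−A)·d / det(I−A); in particular x_3 = (0.2200·600 + 0.2450·620 + 0.4825·180) / 0.2355 = 370.75 / 0.2355 ≈ 1574.3100.
Intermediate flow from 3 to 3: z_33 = a_33 · x_3 = 0.20 × 370.75 / 0.2355 = 74.15 / 0.2355 ≈ 314.86.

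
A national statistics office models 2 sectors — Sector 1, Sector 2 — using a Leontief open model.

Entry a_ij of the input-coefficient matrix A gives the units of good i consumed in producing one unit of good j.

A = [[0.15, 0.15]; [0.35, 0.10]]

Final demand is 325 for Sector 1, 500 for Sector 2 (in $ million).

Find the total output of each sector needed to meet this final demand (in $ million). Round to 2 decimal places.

I − A =
  [   0.85    -0.15]
  [  -0.35     0.90]
det(I−A) = (0.85)(0.90) − (-0.15)(-0.35) = 0.7125
adj(I−A) = [[0.90, 0.15], [0.35, 0.85]]
(I − A)⁻¹ = adj(I−A) / det(I−A) ≈
  [   1.2632     0.2105]
  [   0.4912     1.1930]
x = (I − A)⁻¹ d = adj(I−A)·d / det(I−A), with det(I−A) = 0.7125:
  x_1 = (0.90·325 + 0.15·500) / 0.7125 = 367.50 / 0.7125 ≈ 515.79
  x_2 = (0.35·325 + 0.85·500) / 0.7125 = 538.75 / 0.7125 ≈ 756.14

x_1 = 515.79, x_2 = 756.14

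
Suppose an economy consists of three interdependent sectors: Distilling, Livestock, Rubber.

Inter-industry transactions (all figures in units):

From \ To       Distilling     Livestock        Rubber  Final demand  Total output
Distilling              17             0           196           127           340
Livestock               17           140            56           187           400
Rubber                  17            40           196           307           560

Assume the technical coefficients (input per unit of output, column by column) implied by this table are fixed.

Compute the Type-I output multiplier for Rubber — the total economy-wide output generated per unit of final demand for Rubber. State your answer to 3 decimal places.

m_3 = 2.528

Technical coefficients a_ij = z_ij / X_j:
  a_11 = 17/340 = 0.05, a_21 = 17/340 = 0.05, a_31 = 17/340 = 0.05
  a_12 = 0/400 = 0.00, a_22 = 140/400 = 0.35, a_32 = 40/400 = 0.10
  a_13 = 196/560 = 0.35, a_23 = 56/560 = 0.10, a_33 = 196/560 = 0.35
I − A =
  [   0.95     0.00    -0.35]
  [  -0.05     0.65    -0.10]
  [  -0.05    -0.10     0.65]
Cofactors of I−A, C_ij = (−1)^(i+j)·(minor ij) (rows/columns in the sector order above):
  C_11 = (0.65)(0.65) − (-0.10)(-0.10) = 0.4125
  C_12 = −[(-0.05)(0.65) − (-0.10)(-0.05)] = 0.0375
  C_13 = (-0.05)(-0.10) − (0.65)(-0.05) = 0.0375
  C_21 = −[(0.00)(0.65) − (-0.35)(-0.10)] = 0.0350
  C_22 = (0.95)(0.65) − (-0.35)(-0.05) = 0.6000
  C_23 = −[(0.95)(-0.10) − (0.00)(-0.05)] = 0.0950
  C_31 = (0.00)(-0.10) − (-0.35)(0.65) = 0.2275
  C_32 = −[(0.95)(-0.10) − (-0.35)(-0.05)] = 0.1125
  C_33 = (0.95)(0.65) − (0.00)(-0.05) = 0.6175
det(I−A) = Σ_j (I−A)_1j·C_1j = (0.95)(0.4125) + (0.00)(0.0375) + (-0.35)(0.0375) = 0.37875
adj(I−A) = Cᵀ =
  [ 0.4125   0.0350   0.2275]
  [ 0.0375   0.6000   0.1125]
  [ 0.0375   0.0950   0.6175]
(I − A)⁻¹ = adj(I−A) / det(I−A) ≈
  [   1.0891     0.0924     0.6007]
  [   0.0990     1.5842     0.2970]
  [   0.0990     0.2508     1.6304]
The output multiplier for sector j is the column-j sum of the Leontief inverse (I − A)⁻¹ = adj(I−A) / det(I−A).
Column 3 of adj(I−A): (0.2275, 0.1125, 0.6175); det(I−A) = 0.37875.
m_3 = (0.2275 + 0.1125 + 0.6175) / 0.37875 = 0.9575 / 0.37875 ≈ 2.528.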